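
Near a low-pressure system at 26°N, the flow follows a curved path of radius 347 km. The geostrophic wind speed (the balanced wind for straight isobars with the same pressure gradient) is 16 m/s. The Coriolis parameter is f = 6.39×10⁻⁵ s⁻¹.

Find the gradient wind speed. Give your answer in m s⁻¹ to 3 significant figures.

Around a low, centrifugal force acts outward with Coriolis, so pressure-gradient force balances both:
(1/ρ)|∂P/∂n| = fV + V²/R  →  V² + fR·V − fR·V_g = 0
With fR = 6.39×10⁻⁵ × 347×10³ m = 22.2 m/s:
V = [−fR + √((fR)² + 4 fR V_g)]/2 = [−22.2 + √(22.2² + 4×22.2×16)]/2 = 10.8 m/s
Subgeostrophic (V < V_g = 16 m/s), as expected around a low.

10.8 m s⁻¹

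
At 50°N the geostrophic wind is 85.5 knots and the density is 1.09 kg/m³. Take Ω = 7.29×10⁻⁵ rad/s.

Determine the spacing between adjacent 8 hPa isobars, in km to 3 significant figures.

149 km

Coriolis parameter at 50°N:
f = 2Ω sin φ = 2 × 7.29×10⁻⁵ × sin 50° = 1.12×10⁻⁴ s⁻¹
Wind speed in SI: 85.5 knots = 44.0 m/s
Geostrophic balance rearranged: |∂P/∂n| = f ρ V_g
|∂P/∂n| = 1.12×10⁻⁴ × 1.09 × 44.0 = 5.35×10⁻³ Pa/m
Isobar spacing: Δn = ΔP/|∂P/∂n| = 800 Pa / 5.35×10⁻³ Pa/m = 149399 m ≈ 149 km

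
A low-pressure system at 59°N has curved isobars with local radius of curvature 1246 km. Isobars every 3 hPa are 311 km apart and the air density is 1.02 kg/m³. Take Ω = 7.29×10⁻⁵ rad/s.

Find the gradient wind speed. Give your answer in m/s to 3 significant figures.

7.23 m/s

Coriolis parameter at 59°N:
f = 2Ω sin φ = 2 × 7.29×10⁻⁵ × sin 59° = 1.25×10⁻⁴ s⁻¹
Pressure gradient: |∂P/∂n| = 300 Pa / 311000 m = 9.65×10⁻⁴ Pa/m
Geostrophic speed: V_g = |∂P/∂n|/(fρ) = 9.65×10⁻⁴/(1.25×10⁻⁴ × 1.02) = 7.57 m/s
Around a low, centrifugal force acts outward with Coriolis, so pressure-gradient force balances both:
(1/ρ)|∂P/∂n| = fV + V²/R  →  V² + fR·V − fR·V_g = 0
With fR = 1.25×10⁻⁴ × 1246×10³ m = 156 m/s:
V = [−fR + √((fR)² + 4 fR V_g)]/2 = [−156 + √(156² + 4×156×7.57)]/2 = 7.23 m/s
Subgeostrophic (V < V_g = 7.57 m/s), as expected around a low.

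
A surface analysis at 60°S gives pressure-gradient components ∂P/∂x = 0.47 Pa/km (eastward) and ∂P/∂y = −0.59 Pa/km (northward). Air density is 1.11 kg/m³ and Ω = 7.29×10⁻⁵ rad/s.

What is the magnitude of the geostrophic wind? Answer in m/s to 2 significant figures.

Coriolis parameter at 60°S:
f = 2Ω sin φ = 2 × 7.29×10⁻⁵ × sin 60° = 1.26×10⁻⁴ s⁻¹
In the Southern Hemisphere f is negative: f = −1.26×10⁻⁴ s⁻¹.
Component geostrophic relations (x east, y north):
u_g = −(1/(fρ)) ∂P/∂y,  v_g = (1/(fρ)) ∂P/∂x
u_g = −(−0.59×10⁻³)/(−1.26×10⁻⁴ × 1.11) = −4.21 m/s;  v_g = (0.47×10⁻³)/(−1.26×10⁻⁴ × 1.11) = −3.35 m/s
|V_g| = √(u_g² + v_g²) = 5.38 m/s

5.4 m/s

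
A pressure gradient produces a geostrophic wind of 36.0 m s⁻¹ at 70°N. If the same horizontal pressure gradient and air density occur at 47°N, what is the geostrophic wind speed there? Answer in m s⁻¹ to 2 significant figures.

46 m s⁻¹

With the same pressure gradient and density, V_g ∝ 1/f ∝ 1/sin φ.
V₂ = V₁ · sin φ₁ / sin φ₂ = 36.0 × sin 70° / sin 47°
V₂ = 36.0 × 0.9397/0.7314 = 46 m s⁻¹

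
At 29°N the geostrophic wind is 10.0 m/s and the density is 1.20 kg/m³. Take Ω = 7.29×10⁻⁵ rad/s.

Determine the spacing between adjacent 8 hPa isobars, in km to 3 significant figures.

Coriolis parameter at 29°N:
f = 2Ω sin φ = 2 × 7.29×10⁻⁵ × sin 29° = 7.07×10⁻⁵ s⁻¹
Geostrophic balance rearranged: |∂P/∂n| = f ρ V_g
|∂P/∂n| = 7.07×10⁻⁵ × 1.20 × 10.0 = 8.48×10⁻⁴ Pa/m
Isobar spacing: Δn = ΔP/|∂P/∂n| = 800 Pa / 8.48×10⁻⁴ Pa/m = 943148 m ≈ 943 km

943 km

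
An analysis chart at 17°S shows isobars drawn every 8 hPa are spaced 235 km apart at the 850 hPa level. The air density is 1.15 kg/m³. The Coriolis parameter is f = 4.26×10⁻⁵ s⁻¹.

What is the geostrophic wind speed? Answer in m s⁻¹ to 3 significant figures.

69.5 m s⁻¹

Pressure gradient: |∂P/∂n| = 800 Pa / 235000 m = 3.40×10⁻³ Pa/m
Geostrophic balance (pressure-gradient force = Coriolis force):
V_g = (1/(fρ)) |∂P/∂n| = 3.40×10⁻³ / (4.26×10⁻⁵ × 1.15) = 69.5 m/s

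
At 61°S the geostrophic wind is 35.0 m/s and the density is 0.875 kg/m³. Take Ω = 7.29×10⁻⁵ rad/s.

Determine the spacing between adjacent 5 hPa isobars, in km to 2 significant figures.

130 km

Coriolis parameter at 61°S:
f = 2Ω sin φ = 2 × 7.29×10⁻⁵ × sin 61° = 1.28×10⁻⁴ s⁻¹
Geostrophic balance rearranged: |∂P/∂n| = f ρ V_g
|∂P/∂n| = 1.28×10⁻⁴ × 0.875 × 35.0 = 3.91×10⁻³ Pa/m
Isobar spacing: Δn = ΔP/|∂P/∂n| = 500 Pa / 3.91×10⁻³ Pa/m = 128032 m ≈ 130 km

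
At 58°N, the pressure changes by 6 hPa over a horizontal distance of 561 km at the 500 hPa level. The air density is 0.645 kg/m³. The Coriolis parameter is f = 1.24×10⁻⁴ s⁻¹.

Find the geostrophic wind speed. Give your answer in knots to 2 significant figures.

Pressure gradient: |∂P/∂n| = 600 Pa / 561000 m = 1.07×10⁻³ Pa/m
Geostrophic balance (pressure-gradient force = Coriolis force):
V_g = (1/(fρ)) |∂P/∂n| = 1.07×10⁻³ / (1.24×10⁻⁴ × 0.645) = 13.4 m/s
Converting: 13.4 m/s × 1.944 = 26 knots

26 knots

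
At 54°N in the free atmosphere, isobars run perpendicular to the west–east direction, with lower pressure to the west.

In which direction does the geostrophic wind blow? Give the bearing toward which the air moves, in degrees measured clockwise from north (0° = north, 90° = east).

000°

The pressure-gradient force points toward the west (bearing 270°).
Geostrophic balance: in the Northern Hemisphere the Coriolis force deflects motion to the right, so the geostrophic wind blows 90° to the right of the pressure-gradient force (low pressure on the left).
Rotating 270° by 90° clockwise gives 000° — the wind blows toward the north.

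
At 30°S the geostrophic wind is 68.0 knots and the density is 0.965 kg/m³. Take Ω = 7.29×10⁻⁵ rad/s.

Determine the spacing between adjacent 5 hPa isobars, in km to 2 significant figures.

Coriolis parameter at 30°S:
f = 2Ω sin φ = 2 × 7.29×10⁻⁵ × sin 30° = 7.29×10⁻⁵ s⁻¹
Wind speed in SI: 68.0 knots = 35.0 m/s
Geostrophic balance rearranged: |∂P/∂n| = f ρ V_g
|∂P/∂n| = 7.29×10⁻⁵ × 0.965 × 35.0 = 2.46×10⁻³ Pa/m
Isobar spacing: Δn = ΔP/|∂P/∂n| = 500 Pa / 2.46×10⁻³ Pa/m = 203174 m ≈ 200 km

200 km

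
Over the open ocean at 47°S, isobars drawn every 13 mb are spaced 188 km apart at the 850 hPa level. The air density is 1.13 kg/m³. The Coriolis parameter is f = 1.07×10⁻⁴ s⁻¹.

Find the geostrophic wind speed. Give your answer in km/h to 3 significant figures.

Pressure gradient: |∂P/∂n| = 1300 Pa / 188000 m = 6.91×10⁻³ Pa/m
Geostrophic balance (pressure-gradient force = Coriolis force):
V_g = (1/(fρ)) |∂P/∂n| = 6.91×10⁻³ / (1.07×10⁻⁴ × 1.13) = 57.2 m/s
Converting: 57.2 m/s × 3.6 = 206 km/h

206 km/h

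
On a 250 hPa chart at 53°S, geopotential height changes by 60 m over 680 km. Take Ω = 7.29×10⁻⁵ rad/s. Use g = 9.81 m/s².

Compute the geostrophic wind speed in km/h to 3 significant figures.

Coriolis parameter at 53°S:
f = 2Ω sin φ = 2 × 7.29×10⁻⁵ × sin 53° = 1.16×10⁻⁴ s⁻¹
Height gradient: |∂Z/∂n| = 60 m / 680000 m = 8.82×10⁻⁵
On a pressure surface, geostrophic balance gives V_g = (g/f)|∂Z/∂n|:
V_g = 9.81 × 8.82×10⁻⁵ / 1.16×10⁻⁴ = 7.43 m/s
Converting: 7.43 m/s × 3.6 = 26.8 km/h

26.8 km/h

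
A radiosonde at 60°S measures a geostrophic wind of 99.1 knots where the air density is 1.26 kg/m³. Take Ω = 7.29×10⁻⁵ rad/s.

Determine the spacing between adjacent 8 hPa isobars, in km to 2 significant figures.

Coriolis parameter at 60°S:
f = 2Ω sin φ = 2 × 7.29×10⁻⁵ × sin 60° = 1.26×10⁻⁴ s⁻¹
Wind speed in SI: 99.1 knots = 51.0 m/s
Geostrophic balance rearranged: |∂P/∂n| = f ρ V_g
|∂P/∂n| = 1.26×10⁻⁴ × 1.26 × 51.0 = 8.11×10⁻³ Pa/m
Isobar spacing: Δn = ΔP/|∂P/∂n| = 800 Pa / 8.11×10⁻³ Pa/m = 98632 m ≈ 99 km

99 km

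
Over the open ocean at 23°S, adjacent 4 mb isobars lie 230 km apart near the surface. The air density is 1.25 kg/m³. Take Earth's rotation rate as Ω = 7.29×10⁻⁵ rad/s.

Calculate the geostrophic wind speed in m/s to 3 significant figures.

24.4 m/s

Coriolis parameter at 23°S:
f = 2Ω sin φ = 2 × 7.29×10⁻⁵ × sin 23° = 5.70×10⁻⁵ s⁻¹
Pressure gradient: |∂P/∂n| = 400 Pa / 230000 m = 1.74×10⁻³ Pa/m
Geostrophic balance (pressure-gradient force = Coriolis force):
V_g = (1/(fρ)) |∂P/∂n| = 1.74×10⁻³ / (5.70×10⁻⁵ × 1.25) = 24.4 m/s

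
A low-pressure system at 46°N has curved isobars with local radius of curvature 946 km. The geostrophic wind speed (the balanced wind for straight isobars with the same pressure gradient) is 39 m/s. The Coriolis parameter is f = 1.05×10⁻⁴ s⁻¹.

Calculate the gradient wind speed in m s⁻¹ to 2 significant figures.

Around a low, centrifugal force acts outward with Coriolis, so pressure-gradient force balances both:
(1/ρ)|∂P/∂n| = fV + V²/R  →  V² + fR·V − fR·V_g = 0
With fR = 1.05×10⁻⁴ × 946×10³ m = 99.3 m/s:
V = [−fR + √((fR)² + 4 fR V_g)]/2 = [−99.3 + √(99.3² + 4×99.3×39)]/2 = 30 m/s
Subgeostrophic (V < V_g = 39 m/s), as expected around a low.

30 m s⁻¹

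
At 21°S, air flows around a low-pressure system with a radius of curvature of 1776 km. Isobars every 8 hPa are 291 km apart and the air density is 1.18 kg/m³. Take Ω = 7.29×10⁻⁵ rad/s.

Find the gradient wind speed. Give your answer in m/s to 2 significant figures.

Coriolis parameter at 21°S:
f = 2Ω sin φ = 2 × 7.29×10⁻⁵ × sin 21° = 5.23×10⁻⁵ s⁻¹
Pressure gradient: |∂P/∂n| = 800 Pa / 291000 m = 2.75×10⁻³ Pa/m
Geostrophic speed: V_g = |∂P/∂n|/(fρ) = 2.75×10⁻³/(5.23×10⁻⁵ × 1.18) = 44.6 m/s
Around a low, centrifugal force acts outward with Coriolis, so pressure-gradient force balances both:
(1/ρ)|∂P/∂n| = fV + V²/R  →  V² + fR·V − fR·V_g = 0
With fR = 5.23×10⁻⁵ × 1776×10³ m = 92.8 m/s:
V = [−fR + √((fR)² + 4 fR V_g)]/2 = [−92.8 + √(92.8² + 4×92.8×44.6)]/2 = 32.9 m/s
Subgeostrophic (V < V_g = 44.6 m/s), as expected around a low.

33 m/s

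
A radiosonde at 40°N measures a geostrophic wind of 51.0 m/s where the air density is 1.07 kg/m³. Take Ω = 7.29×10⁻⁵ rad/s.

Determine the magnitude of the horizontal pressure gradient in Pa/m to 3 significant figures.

Coriolis parameter at 40°N:
f = 2Ω sin φ = 2 × 7.29×10⁻⁵ × sin 40° = 9.37×10⁻⁵ s⁻¹
Geostrophic balance rearranged: |∂P/∂n| = f ρ V_g
|∂P/∂n| = 9.37×10⁻⁵ × 1.07 × 51.0 = 5.11×10⁻³ Pa/m

5.11×10⁻³ Pa/m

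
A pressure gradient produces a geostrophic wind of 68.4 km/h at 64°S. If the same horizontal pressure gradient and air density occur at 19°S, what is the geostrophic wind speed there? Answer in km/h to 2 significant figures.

With the same pressure gradient and density, V_g ∝ 1/f ∝ 1/sin φ.
V₂ = V₁ · sin φ₁ / sin φ₂ = 68.4 × sin 64° / sin 19°
V₂ = 68.4 × 0.8988/0.3256 = 190 km/h

190 km/h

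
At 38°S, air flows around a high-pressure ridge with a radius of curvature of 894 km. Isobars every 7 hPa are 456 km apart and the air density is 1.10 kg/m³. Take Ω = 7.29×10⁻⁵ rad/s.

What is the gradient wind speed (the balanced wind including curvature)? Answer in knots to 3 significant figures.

41.0 knots

Coriolis parameter at 38°S:
f = 2Ω sin φ = 2 × 7.29×10⁻⁵ × sin 38° = 8.98×10⁻⁵ s⁻¹
Pressure gradient: |∂P/∂n| = 700 Pa / 456000 m = 1.54×10⁻³ Pa/m
Geostrophic speed: V_g = |∂P/∂n|/(fρ) = 1.54×10⁻³/(8.98×10⁻⁵ × 1.10) = 15.5 m/s
Around a high, pressure-gradient force acts outward with centrifugal, so Coriolis balances both:
fV = (1/ρ)|∂P/∂n| + V²/R  →  V² − fR·V + fR·V_g = 0
With fR = 8.98×10⁻⁵ × 894×10³ m = 80.2 m/s:
V = [fR − √((fR)² − 4 fR V_g)]/2 = [80.2 − √(80.2² − 4×80.2×15.5)]/2 = 21.1 m/s
Supergeostrophic (V > V_g = 15.5 m/s), as expected around a high.
Converting: 21.1 m/s × 1.944 = 41.0 knots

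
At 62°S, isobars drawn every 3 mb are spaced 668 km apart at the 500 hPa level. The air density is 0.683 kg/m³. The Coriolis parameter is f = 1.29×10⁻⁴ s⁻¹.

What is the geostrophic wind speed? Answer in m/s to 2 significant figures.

Pressure gradient: |∂P/∂n| = 300 Pa / 668000 m = 4.49×10⁻⁴ Pa/m
Geostrophic balance (pressure-gradient force = Coriolis force):
V_g = (1/(fρ)) |∂P/∂n| = 4.49×10⁻⁴ / (1.29×10⁻⁴ × 0.683) = 5.10 m/s

5.1 m/s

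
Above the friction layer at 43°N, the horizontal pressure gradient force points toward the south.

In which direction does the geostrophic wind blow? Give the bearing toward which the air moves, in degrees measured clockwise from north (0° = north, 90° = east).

The pressure-gradient force points toward the south (bearing 180°).
Geostrophic balance: in the Northern Hemisphere the Coriolis force deflects motion to the right, so the geostrophic wind blows 90° to the right of the pressure-gradient force (low pressure on the left).
Rotating 180° by 90° clockwise gives 270° — the wind blows toward the west.

270°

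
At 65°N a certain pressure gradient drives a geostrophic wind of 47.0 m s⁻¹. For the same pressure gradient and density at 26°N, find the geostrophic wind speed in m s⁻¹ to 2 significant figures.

With the same pressure gradient and density, V_g ∝ 1/f ∝ 1/sin φ.
V₂ = V₁ · sin φ₁ / sin φ₂ = 47.0 × sin 65° / sin 26°
V₂ = 47.0 × 0.9063/0.4384 = 97 m s⁻¹

97 m s⁻¹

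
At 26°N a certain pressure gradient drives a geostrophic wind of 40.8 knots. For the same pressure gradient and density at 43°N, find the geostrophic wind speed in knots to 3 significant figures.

26.2 knots

With the same pressure gradient and density, V_g ∝ 1/f ∝ 1/sin φ.
V₂ = V₁ · sin φ₁ / sin φ₂ = 40.8 × sin 26° / sin 43°
V₂ = 40.8 × 0.4384/0.6820 = 26.2 knots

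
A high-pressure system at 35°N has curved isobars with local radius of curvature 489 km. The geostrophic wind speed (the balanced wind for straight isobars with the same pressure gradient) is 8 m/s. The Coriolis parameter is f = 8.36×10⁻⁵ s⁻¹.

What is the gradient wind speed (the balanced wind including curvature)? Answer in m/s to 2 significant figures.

Around a high, pressure-gradient force acts outward with centrifugal, so Coriolis balances both:
fV = (1/ρ)|∂P/∂n| + V²/R  →  V² − fR·V + fR·V_g = 0
With fR = 8.36×10⁻⁵ × 489×10³ m = 40.9 m/s:
V = [fR − √((fR)² − 4 fR V_g)]/2 = [40.9 − √(40.9² − 4×40.9×8)]/2 = 10.9 m/s
Supergeostrophic (V > V_g = 8 m/s), as expected around a high.

11 m/s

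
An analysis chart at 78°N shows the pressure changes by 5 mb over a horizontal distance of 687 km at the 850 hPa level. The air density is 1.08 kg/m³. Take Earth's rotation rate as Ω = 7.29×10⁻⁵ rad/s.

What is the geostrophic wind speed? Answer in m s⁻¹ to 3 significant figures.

4.73 m s⁻¹

Coriolis parameter at 78°N:
f = 2Ω sin φ = 2 × 7.29×10⁻⁵ × sin 78° = 1.43×10⁻⁴ s⁻¹
Pressure gradient: |∂P/∂n| = 500 Pa / 687000 m = 7.28×10⁻⁴ Pa/m
Geostrophic balance (pressure-gradient force = Coriolis force):
V_g = (1/(fρ)) |∂P/∂n| = 7.28×10⁻⁴ / (1.43×10⁻⁴ × 1.08) = 4.73 m/s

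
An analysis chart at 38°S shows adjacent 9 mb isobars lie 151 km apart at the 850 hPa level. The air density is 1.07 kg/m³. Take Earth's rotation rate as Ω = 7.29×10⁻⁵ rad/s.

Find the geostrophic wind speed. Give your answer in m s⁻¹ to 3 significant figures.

Coriolis parameter at 38°S:
f = 2Ω sin φ = 2 × 7.29×10⁻⁵ × sin 38° = 8.98×10⁻⁵ s⁻¹
Pressure gradient: |∂P/∂n| = 900 Pa / 151000 m = 5.96×10⁻³ Pa/m
Geostrophic balance (pressure-gradient force = Coriolis force):
V_g = (1/(fρ)) |∂P/∂n| = 5.96×10⁻³ / (8.98×10⁻⁵ × 1.07) = 62.1 m/s

62.1 m s⁻¹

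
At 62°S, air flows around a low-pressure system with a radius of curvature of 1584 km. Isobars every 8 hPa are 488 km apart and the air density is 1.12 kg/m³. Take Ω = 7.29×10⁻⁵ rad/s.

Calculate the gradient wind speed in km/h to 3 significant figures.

Coriolis parameter at 62°S:
f = 2Ω sin φ = 2 × 7.29×10⁻⁵ × sin 62° = 1.29×10⁻⁴ s⁻¹
Pressure gradient: |∂P/∂n| = 800 Pa / 488000 m = 1.64×10⁻³ Pa/m
Geostrophic speed: V_g = |∂P/∂n|/(fρ) = 1.64×10⁻³/(1.29×10⁻⁴ × 1.12) = 11.4 m/s
Around a low, centrifugal force acts outward with Coriolis, so pressure-gradient force balances both:
(1/ρ)|∂P/∂n| = fV + V²/R  →  V² + fR·V − fR·V_g = 0
With fR = 1.29×10⁻⁴ × 1584×10³ m = 204 m/s:
V = [−fR + √((fR)² + 4 fR V_g)]/2 = [−204 + √(204² + 4×204×11.4)]/2 = 10.8 m/s
Subgeostrophic (V < V_g = 11.4 m/s), as expected around a low.
Converting: 10.8 m/s × 3.6 = 38.9 km/h

38.9 km/h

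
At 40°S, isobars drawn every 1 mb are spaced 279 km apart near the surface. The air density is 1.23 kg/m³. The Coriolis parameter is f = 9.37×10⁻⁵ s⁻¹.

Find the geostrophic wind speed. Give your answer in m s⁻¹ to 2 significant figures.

Pressure gradient: |∂P/∂n| = 100 Pa / 279000 m = 3.58×10⁻⁴ Pa/m
Geostrophic balance (pressure-gradient force = Coriolis force):
V_g = (1/(fρ)) |∂P/∂n| = 3.58×10⁻⁴ / (9.37×10⁻⁵ × 1.23) = 3.11 m/s

3.1 m s⁻¹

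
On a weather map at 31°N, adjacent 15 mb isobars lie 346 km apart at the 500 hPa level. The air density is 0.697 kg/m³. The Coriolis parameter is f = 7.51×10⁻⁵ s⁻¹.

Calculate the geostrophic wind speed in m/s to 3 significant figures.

82.8 m/s

Pressure gradient: |∂P/∂n| = 1500 Pa / 346000 m = 4.34×10⁻³ Pa/m
Geostrophic balance (pressure-gradient force = Coriolis force):
V_g = (1/(fρ)) |∂P/∂n| = 4.34×10⁻³ / (7.51×10⁻⁵ × 0.697) = 82.8 m/s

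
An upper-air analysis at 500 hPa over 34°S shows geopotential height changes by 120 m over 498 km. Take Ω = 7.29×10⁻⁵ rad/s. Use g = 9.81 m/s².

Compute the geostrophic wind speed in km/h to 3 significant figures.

Coriolis parameter at 34°S:
f = 2Ω sin φ = 2 × 7.29×10⁻⁵ × sin 34° = 8.15×10⁻⁵ s⁻¹
Height gradient: |∂Z/∂n| = 120 m / 498000 m = 2.41×10⁻⁴
On a pressure surface, geostrophic balance gives V_g = (g/f)|∂Z/∂n|:
V_g = 9.81 × 2.41×10⁻⁴ / 8.15×10⁻⁵ = 29.0 m/s
Converting: 29.0 m/s × 3.6 = 104 km/h

104 km/h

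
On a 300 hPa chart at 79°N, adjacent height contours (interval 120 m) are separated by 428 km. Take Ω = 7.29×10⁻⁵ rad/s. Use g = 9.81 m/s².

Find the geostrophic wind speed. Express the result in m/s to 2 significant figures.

19 m/s

Coriolis parameter at 79°N:
f = 2Ω sin φ = 2 × 7.29×10⁻⁵ × sin 79° = 1.43×10⁻⁴ s⁻¹
Height gradient: |∂Z/∂n| = 120 m / 428000 m = 2.80×10⁻⁴
On a pressure surface, geostrophic balance gives V_g = (g/f)|∂Z/∂n|:
V_g = 9.81 × 2.80×10⁻⁴ / 1.43×10⁻⁴ = 19.2 m/s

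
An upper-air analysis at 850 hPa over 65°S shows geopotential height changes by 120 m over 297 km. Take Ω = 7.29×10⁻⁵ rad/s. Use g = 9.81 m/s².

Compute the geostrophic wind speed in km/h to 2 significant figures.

110 km/h

Coriolis parameter at 65°S:
f = 2Ω sin φ = 2 × 7.29×10⁻⁵ × sin 65° = 1.32×10⁻⁴ s⁻¹
Height gradient: |∂Z/∂n| = 120 m / 297000 m = 4.04×10⁻⁴
On a pressure surface, geostrophic balance gives V_g = (g/f)|∂Z/∂n|:
V_g = 9.81 × 4.04×10⁻⁴ / 1.32×10⁻⁴ = 30.0 m/s
Converting: 30.0 m/s × 3.6 = 110 km/h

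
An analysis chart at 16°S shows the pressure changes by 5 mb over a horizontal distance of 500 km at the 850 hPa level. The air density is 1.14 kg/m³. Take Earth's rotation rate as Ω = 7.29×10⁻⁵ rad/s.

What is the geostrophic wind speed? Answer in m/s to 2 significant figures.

22 m/s

Coriolis parameter at 16°S:
f = 2Ω sin φ = 2 × 7.29×10⁻⁵ × sin 16° = 4.02×10⁻⁵ s⁻¹
Pressure gradient: |∂P/∂n| = 500 Pa / 500000 m = 1.00×10⁻³ Pa/m
Geostrophic balance (pressure-gradient force = Coriolis force):
V_g = (1/(fρ)) |∂P/∂n| = 1.00×10⁻³ / (4.02×10⁻⁵ × 1.14) = 21.8 m/s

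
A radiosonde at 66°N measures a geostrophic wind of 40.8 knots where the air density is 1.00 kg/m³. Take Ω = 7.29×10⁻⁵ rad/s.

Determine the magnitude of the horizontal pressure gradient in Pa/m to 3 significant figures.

2.80×10⁻³ Pa/m

Coriolis parameter at 66°N:
f = 2Ω sin φ = 2 × 7.29×10⁻⁵ × sin 66° = 1.33×10⁻⁴ s⁻¹
Wind speed in SI: 40.8 knots = 21.0 m/s
Geostrophic balance rearranged: |∂P/∂n| = f ρ V_g
|∂P/∂n| = 1.33×10⁻⁴ × 1.00 × 21.0 = 2.80×10⁻³ Pa/m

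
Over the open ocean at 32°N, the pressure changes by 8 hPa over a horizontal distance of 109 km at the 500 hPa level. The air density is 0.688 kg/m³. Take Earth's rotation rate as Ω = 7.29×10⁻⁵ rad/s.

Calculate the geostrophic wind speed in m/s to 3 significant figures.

138 m/s

Coriolis parameter at 32°N:
f = 2Ω sin φ = 2 × 7.29×10⁻⁵ × sin 32° = 7.73×10⁻⁵ s⁻¹
Pressure gradient: |∂P/∂n| = 800 Pa / 109000 m = 7.34×10⁻³ Pa/m
Geostrophic balance (pressure-gradient force = Coriolis force):
V_g = (1/(fρ)) |∂P/∂n| = 7.34×10⁻³ / (7.73×10⁻⁵ × 0.688) = 138 m/s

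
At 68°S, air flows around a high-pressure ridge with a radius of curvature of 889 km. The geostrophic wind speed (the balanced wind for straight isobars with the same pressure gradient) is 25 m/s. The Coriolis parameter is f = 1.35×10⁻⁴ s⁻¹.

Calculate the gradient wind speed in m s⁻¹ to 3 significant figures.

35.5 m s⁻¹

Around a high, pressure-gradient force acts outward with centrifugal, so Coriolis balances both:
fV = (1/ρ)|∂P/∂n| + V²/R  →  V² − fR·V + fR·V_g = 0
With fR = 1.35×10⁻⁴ × 889×10³ m = 120 m/s:
V = [fR − √((fR)² − 4 fR V_g)]/2 = [120 − √(120² − 4×120×25)]/2 = 35.5 m/s
Supergeostrophic (V > V_g = 25 m/s), as expected around a high.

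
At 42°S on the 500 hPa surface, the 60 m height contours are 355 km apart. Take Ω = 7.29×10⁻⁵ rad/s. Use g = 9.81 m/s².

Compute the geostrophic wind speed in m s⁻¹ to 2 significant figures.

Coriolis parameter at 42°S:
f = 2Ω sin φ = 2 × 7.29×10⁻⁵ × sin 42° = 9.76×10⁻⁵ s⁻¹
Height gradient: |∂Z/∂n| = 60 m / 355000 m = 1.69×10⁻⁴
On a pressure surface, geostrophic balance gives V_g = (g/f)|∂Z/∂n|:
V_g = 9.81 × 1.69×10⁻⁴ / 9.76×10⁻⁵ = 17.0 m/s

17 m s⁻¹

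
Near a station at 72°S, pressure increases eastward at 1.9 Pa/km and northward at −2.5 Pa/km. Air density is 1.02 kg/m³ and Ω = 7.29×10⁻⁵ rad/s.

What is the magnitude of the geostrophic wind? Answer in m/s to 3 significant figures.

22.2 m/s

Coriolis parameter at 72°S:
f = 2Ω sin φ = 2 × 7.29×10⁻⁵ × sin 72° = 1.39×10⁻⁴ s⁻¹
In the Southern Hemisphere f is negative: f = −1.39×10⁻⁴ s⁻¹.
Component geostrophic relations (x east, y north):
u_g = −(1/(fρ)) ∂P/∂y,  v_g = (1/(fρ)) ∂P/∂x
u_g = −(−2.5×10⁻³)/(−1.39×10⁻⁴ × 1.02) = −17.7 m/s;  v_g = (1.9×10⁻³)/(−1.39×10⁻⁴ × 1.02) = −13.4 m/s
|V_g| = √(u_g² + v_g²) = 22.2 m/s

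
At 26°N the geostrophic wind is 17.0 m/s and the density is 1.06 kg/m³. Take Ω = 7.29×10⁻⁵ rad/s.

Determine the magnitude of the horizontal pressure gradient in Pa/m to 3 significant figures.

Coriolis parameter at 26°N:
f = 2Ω sin φ = 2 × 7.29×10⁻⁵ × sin 26° = 6.39×10⁻⁵ s⁻¹
Geostrophic balance rearranged: |∂P/∂n| = f ρ V_g
|∂P/∂n| = 6.39×10⁻⁵ × 1.06 × 17.0 = 1.15×10⁻³ Pa/m

1.15×10⁻³ Pa/m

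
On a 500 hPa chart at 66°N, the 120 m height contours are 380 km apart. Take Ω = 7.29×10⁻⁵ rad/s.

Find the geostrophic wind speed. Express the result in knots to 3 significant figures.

Coriolis parameter at 66°N:
f = 2Ω sin φ = 2 × 7.29×10⁻⁵ × sin 66° = 1.33×10⁻⁴ s⁻¹
Height gradient: |∂Z/∂n| = 120 m / 380000 m = 3.16×10⁻⁴
On a pressure surface, geostrophic balance gives V_g = (g/f)|∂Z/∂n|:
V_g = 9.81 × 3.16×10⁻⁴ / 1.33×10⁻⁴ = 23.3 m/s
Converting: 23.3 m/s × 1.944 = 45.2 knots

45.2 knots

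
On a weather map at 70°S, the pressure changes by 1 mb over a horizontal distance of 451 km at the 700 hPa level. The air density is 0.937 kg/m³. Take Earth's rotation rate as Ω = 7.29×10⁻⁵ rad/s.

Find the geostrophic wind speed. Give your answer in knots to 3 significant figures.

3.36 knots

Coriolis parameter at 70°S:
f = 2Ω sin φ = 2 × 7.29×10⁻⁵ × sin 70° = 1.37×10⁻⁴ s⁻¹
Pressure gradient: |∂P/∂n| = 100 Pa / 451000 m = 2.22×10⁻⁴ Pa/m
Geostrophic balance (pressure-gradient force = Coriolis force):
V_g = (1/(fρ)) |∂P/∂n| = 2.22×10⁻⁴ / (1.37×10⁻⁴ × 0.937) = 1.73 m/s
Converting: 1.73 m/s × 1.944 = 3.36 knots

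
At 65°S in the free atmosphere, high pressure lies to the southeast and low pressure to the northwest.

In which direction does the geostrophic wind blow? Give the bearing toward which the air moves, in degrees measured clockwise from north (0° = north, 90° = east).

The pressure-gradient force points toward the northwest (bearing 315°).
Geostrophic balance: in the Southern Hemisphere the Coriolis force deflects motion to the left, so the geostrophic wind blows 90° to the left of the pressure-gradient force (low pressure on the right).
Rotating 315° by 90° counterclockwise gives 225° — the wind blows toward the southwest.

225°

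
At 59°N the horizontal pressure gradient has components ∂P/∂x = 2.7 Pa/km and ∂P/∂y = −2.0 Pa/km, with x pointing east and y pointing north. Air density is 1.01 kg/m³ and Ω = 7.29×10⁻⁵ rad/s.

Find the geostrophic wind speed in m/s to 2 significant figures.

27 m/s

Coriolis parameter at 59°N:
f = 2Ω sin φ = 2 × 7.29×10⁻⁵ × sin 59° = 1.25×10⁻⁴ s⁻¹
Component geostrophic relations (x east, y north):
u_g = −(1/(fρ)) ∂P/∂y,  v_g = (1/(fρ)) ∂P/∂x
u_g = −(−2.0×10⁻³)/(1.25×10⁻⁴ × 1.01) = 15.8 m/s;  v_g = (2.7×10⁻³)/(1.25×10⁻⁴ × 1.01) = 21.4 m/s
|V_g| = √(u_g² + v_g²) = 26.6 m/s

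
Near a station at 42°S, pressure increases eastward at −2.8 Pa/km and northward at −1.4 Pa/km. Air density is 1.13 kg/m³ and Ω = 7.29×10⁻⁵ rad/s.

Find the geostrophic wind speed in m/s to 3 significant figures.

Coriolis parameter at 42°S:
f = 2Ω sin φ = 2 × 7.29×10⁻⁵ × sin 42° = 9.76×10⁻⁵ s⁻¹
In the Southern Hemisphere f is negative: f = −9.76×10⁻⁵ s⁻¹.
Component geostrophic relations (x east, y north):
u_g = −(1/(fρ)) ∂P/∂y,  v_g = (1/(fρ)) ∂P/∂x
u_g = −(−1.4×10⁻³)/(−9.76×10⁻⁵ × 1.13) = −12.7 m/s;  v_g = (−2.8×10⁻³)/(−9.76×10⁻⁵ × 1.13) = 25.4 m/s
|V_g| = √(u_g² + v_g²) = 28.4 m/s

28.4 m/s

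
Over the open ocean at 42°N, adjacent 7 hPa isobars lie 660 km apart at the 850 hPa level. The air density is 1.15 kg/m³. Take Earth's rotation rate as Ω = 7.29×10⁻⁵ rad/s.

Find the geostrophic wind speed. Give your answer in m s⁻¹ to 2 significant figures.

9.5 m s⁻¹

Coriolis parameter at 42°N:
f = 2Ω sin φ = 2 × 7.29×10⁻⁵ × sin 42° = 9.76×10⁻⁵ s⁻¹
Pressure gradient: |∂P/∂n| = 700 Pa / 660000 m = 1.06×10⁻³ Pa/m
Geostrophic balance (pressure-gradient force = Coriolis force):
V_g = (1/(fρ)) |∂P/∂n| = 1.06×10⁻³ / (9.76×10⁻⁵ × 1.15) = 9.45 m/s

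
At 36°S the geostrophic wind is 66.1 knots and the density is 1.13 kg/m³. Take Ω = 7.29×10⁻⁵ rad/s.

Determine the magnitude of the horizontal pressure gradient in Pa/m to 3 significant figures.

3.29×10⁻³ Pa/m

Coriolis parameter at 36°S:
f = 2Ω sin φ = 2 × 7.29×10⁻⁵ × sin 36° = 8.57×10⁻⁵ s⁻¹
Wind speed in SI: 66.1 knots = 34.0 m/s
Geostrophic balance rearranged: |∂P/∂n| = f ρ V_g
|∂P/∂n| = 8.57×10⁻⁵ × 1.13 × 34.0 = 3.29×10⁻³ Pa/m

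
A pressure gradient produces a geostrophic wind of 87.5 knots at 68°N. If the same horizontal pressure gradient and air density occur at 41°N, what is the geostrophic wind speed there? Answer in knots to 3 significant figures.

124 knots

With the same pressure gradient and density, V_g ∝ 1/f ∝ 1/sin φ.
V₂ = V₁ · sin φ₁ / sin φ₂ = 87.5 × sin 68° / sin 41°
V₂ = 87.5 × 0.9272/0.6561 = 124 knots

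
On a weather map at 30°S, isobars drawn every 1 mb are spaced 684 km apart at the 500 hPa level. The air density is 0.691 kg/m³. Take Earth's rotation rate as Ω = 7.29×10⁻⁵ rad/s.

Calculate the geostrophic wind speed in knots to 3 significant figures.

5.64 knots

Coriolis parameter at 30°S:
f = 2Ω sin φ = 2 × 7.29×10⁻⁵ × sin 30° = 7.29×10⁻⁵ s⁻¹
Pressure gradient: |∂P/∂n| = 100 Pa / 684000 m = 1.46×10⁻⁴ Pa/m
Geostrophic balance (pressure-gradient force = Coriolis force):
V_g = (1/(fρ)) |∂P/∂n| = 1.46×10⁻⁴ / (7.29×10⁻⁵ × 0.691) = 2.90 m/s
Converting: 2.90 m/s × 1.944 = 5.64 knots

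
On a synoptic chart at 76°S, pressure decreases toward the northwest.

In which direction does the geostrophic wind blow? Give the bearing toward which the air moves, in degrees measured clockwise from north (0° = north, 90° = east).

225°

The pressure-gradient force points toward the northwest (bearing 315°).
Geostrophic balance: in the Southern Hemisphere the Coriolis force deflects motion to the left, so the geostrophic wind blows 90° to the left of the pressure-gradient force (low pressure on the right).
Rotating 315° by 90° counterclockwise gives 225° — the wind blows toward the southwest.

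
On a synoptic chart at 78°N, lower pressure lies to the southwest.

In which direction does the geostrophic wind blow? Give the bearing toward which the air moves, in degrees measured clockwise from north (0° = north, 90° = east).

The pressure-gradient force points toward the southwest (bearing 225°).
Geostrophic balance: in the Northern Hemisphere the Coriolis force deflects motion to the right, so the geostrophic wind blows 90° to the right of the pressure-gradient force (low pressure on the left).
Rotating 225° by 90° clockwise gives 315° — the wind blows toward the northwest.

315°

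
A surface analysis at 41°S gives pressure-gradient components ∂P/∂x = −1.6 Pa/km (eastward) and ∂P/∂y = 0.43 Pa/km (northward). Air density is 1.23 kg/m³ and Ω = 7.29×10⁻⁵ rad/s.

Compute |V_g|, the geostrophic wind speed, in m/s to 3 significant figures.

Coriolis parameter at 41°S:
f = 2Ω sin φ = 2 × 7.29×10⁻⁵ × sin 41° = 9.57×10⁻⁵ s⁻¹
In the Southern Hemisphere f is negative: f = −9.57×10⁻⁵ s⁻¹.
Component geostrophic relations (x east, y north):
u_g = −(1/(fρ)) ∂P/∂y,  v_g = (1/(fρ)) ∂P/∂x
u_g = −(0.43×10⁻³)/(−9.57×10⁻⁵ × 1.23) = 3.65 m/s;  v_g = (−1.6×10⁻³)/(−9.57×10⁻⁵ × 1.23) = 13.6 m/s
|V_g| = √(u_g² + v_g²) = 14.1 m/s

14.1 m/s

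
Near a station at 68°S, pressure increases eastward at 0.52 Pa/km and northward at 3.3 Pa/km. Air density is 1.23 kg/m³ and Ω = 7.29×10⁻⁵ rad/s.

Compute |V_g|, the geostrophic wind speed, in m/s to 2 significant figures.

20 m/s

Coriolis parameter at 68°S:
f = 2Ω sin φ = 2 × 7.29×10⁻⁵ × sin 68° = 1.35×10⁻⁴ s⁻¹
In the Southern Hemisphere f is negative: f = −1.35×10⁻⁴ s⁻¹.
Component geostrophic relations (x east, y north):
u_g = −(1/(fρ)) ∂P/∂y,  v_g = (1/(fρ)) ∂P/∂x
u_g = −(3.3×10⁻³)/(−1.35×10⁻⁴ × 1.23) = 19.8 m/s;  v_g = (0.52×10⁻³)/(−1.35×10⁻⁴ × 1.23) = −3.13 m/s
|V_g| = √(u_g² + v_g²) = 20.1 m/s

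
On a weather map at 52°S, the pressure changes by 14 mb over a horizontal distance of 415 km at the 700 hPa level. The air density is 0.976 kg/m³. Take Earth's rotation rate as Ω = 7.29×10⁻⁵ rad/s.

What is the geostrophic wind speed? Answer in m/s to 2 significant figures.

30 m/s

Coriolis parameter at 52°S:
f = 2Ω sin φ = 2 × 7.29×10⁻⁵ × sin 52° = 1.15×10⁻⁴ s⁻¹
Pressure gradient: |∂P/∂n| = 1400 Pa / 415000 m = 3.37×10⁻³ Pa/m
Geostrophic balance (pressure-gradient force = Coriolis force):
V_g = (1/(fρ)) |∂P/∂n| = 3.37×10⁻³ / (1.15×10⁻⁴ × 0.976) = 30.1 m/s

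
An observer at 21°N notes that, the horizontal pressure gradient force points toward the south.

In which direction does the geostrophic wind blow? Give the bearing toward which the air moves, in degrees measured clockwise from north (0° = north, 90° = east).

270°

The pressure-gradient force points toward the south (bearing 180°).
Geostrophic balance: in the Northern Hemisphere the Coriolis force deflects motion to the right, so the geostrophic wind blows 90° to the right of the pressure-gradient force (low pressure on the left).
Rotating 180° by 90° clockwise gives 270° — the wind blows toward the west.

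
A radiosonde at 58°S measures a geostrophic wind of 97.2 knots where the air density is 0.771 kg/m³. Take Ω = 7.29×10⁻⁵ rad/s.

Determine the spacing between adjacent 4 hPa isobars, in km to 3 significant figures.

83.9 km

Coriolis parameter at 58°S:
f = 2Ω sin φ = 2 × 7.29×10⁻⁵ × sin 58° = 1.24×10⁻⁴ s⁻¹
Wind speed in SI: 97.2 knots = 50.0 m/s
Geostrophic balance rearranged: |∂P/∂n| = f ρ V_g
|∂P/∂n| = 1.24×10⁻⁴ × 0.771 × 50.0 = 4.77×10⁻³ Pa/m
Isobar spacing: Δn = ΔP/|∂P/∂n| = 400 Pa / 4.77×10⁻³ Pa/m = 83912 m ≈ 83.9 km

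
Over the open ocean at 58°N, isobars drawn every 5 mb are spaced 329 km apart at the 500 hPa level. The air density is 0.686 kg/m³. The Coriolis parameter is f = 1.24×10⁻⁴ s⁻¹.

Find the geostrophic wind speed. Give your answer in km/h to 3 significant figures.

Pressure gradient: |∂P/∂n| = 500 Pa / 329000 m = 1.52×10⁻³ Pa/m
Geostrophic balance (pressure-gradient force = Coriolis force):
V_g = (1/(fρ)) |∂P/∂n| = 1.52×10⁻³ / (1.24×10⁻⁴ × 0.686) = 17.9 m/s
Converting: 17.9 m/s × 3.6 = 64.3 km/h

64.3 km/h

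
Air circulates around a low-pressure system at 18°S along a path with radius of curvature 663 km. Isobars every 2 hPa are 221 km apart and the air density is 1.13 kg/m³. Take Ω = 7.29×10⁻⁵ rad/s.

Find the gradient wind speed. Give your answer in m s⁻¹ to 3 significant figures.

Coriolis parameter at 18°S:
f = 2Ω sin φ = 2 × 7.29×10⁻⁵ × sin 18° = 4.51×10⁻⁵ s⁻¹
Pressure gradient: |∂P/∂n| = 200 Pa / 221000 m = 9.05×10⁻⁴ Pa/m
Geostrophic speed: V_g = |∂P/∂n|/(fρ) = 9.05×10⁻⁴/(4.51×10⁻⁵ × 1.13) = 17.8 m/s
Around a low, centrifugal force acts outward with Coriolis, so pressure-gradient force balances both:
(1/ρ)|∂P/∂n| = fV + V²/R  →  V² + fR·V − fR·V_g = 0
With fR = 4.51×10⁻⁵ × 663×10³ m = 29.9 m/s:
V = [−fR + √((fR)² + 4 fR V_g)]/2 = [−29.9 + √(29.9² + 4×29.9×17.8)]/2 = 12.5 m/s
Subgeostrophic (V < V_g = 17.8 m/s), as expected around a low.

12.5 m s⁻¹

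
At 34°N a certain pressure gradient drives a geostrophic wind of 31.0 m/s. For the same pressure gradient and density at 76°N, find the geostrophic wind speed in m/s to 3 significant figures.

With the same pressure gradient and density, V_g ∝ 1/f ∝ 1/sin φ.
V₂ = V₁ · sin φ₁ / sin φ₂ = 31.0 × sin 34° / sin 76°
V₂ = 31.0 × 0.5592/0.9703 = 17.9 m/s

17.9 m/s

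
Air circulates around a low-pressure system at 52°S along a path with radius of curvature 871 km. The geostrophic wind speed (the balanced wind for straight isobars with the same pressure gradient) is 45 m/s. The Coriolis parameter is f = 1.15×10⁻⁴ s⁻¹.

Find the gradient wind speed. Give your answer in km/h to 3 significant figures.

Around a low, centrifugal force acts outward with Coriolis, so pressure-gradient force balances both:
(1/ρ)|∂P/∂n| = fV + V²/R  →  V² + fR·V − fR·V_g = 0
With fR = 1.15×10⁻⁴ × 871×10³ m = 100 m/s:
V = [−fR + √((fR)² + 4 fR V_g)]/2 = [−100 + √(100² + 4×100×45)]/2 = 33.7 m/s
Subgeostrophic (V < V_g = 45 m/s), as expected around a low.
Converting: 33.7 m/s × 3.6 = 121 km/h

121 km/h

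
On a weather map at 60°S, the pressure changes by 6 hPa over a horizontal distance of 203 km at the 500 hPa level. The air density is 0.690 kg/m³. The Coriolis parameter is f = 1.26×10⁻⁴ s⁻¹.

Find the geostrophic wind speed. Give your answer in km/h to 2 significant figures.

Pressure gradient: |∂P/∂n| = 600 Pa / 203000 m = 2.96×10⁻³ Pa/m
Geostrophic balance (pressure-gradient force = Coriolis force):
V_g = (1/(fρ)) |∂P/∂n| = 2.96×10⁻³ / (1.26×10⁻⁴ × 0.690) = 34.0 m/s
Converting: 34.0 m/s × 3.6 = 120 km/h

120 km/h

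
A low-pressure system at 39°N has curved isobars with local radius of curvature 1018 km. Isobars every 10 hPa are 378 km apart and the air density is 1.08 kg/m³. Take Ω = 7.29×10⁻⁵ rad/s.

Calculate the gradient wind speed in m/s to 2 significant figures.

Coriolis parameter at 39°N:
f = 2Ω sin φ = 2 × 7.29×10⁻⁵ × sin 39° = 9.18×10⁻⁵ s⁻¹
Pressure gradient: |∂P/∂n| = 1000 Pa / 378000 m = 2.65×10⁻³ Pa/m
Geostrophic speed: V_g = |∂P/∂n|/(fρ) = 2.65×10⁻³/(9.18×10⁻⁵ × 1.08) = 26.7 m/s
Around a low, centrifugal force acts outward with Coriolis, so pressure-gradient force balances both:
(1/ρ)|∂P/∂n| = fV + V²/R  →  V² + fR·V − fR·V_g = 0
With fR = 9.18×10⁻⁵ × 1018×10³ m = 93.4 m/s:
V = [−fR + √((fR)² + 4 fR V_g)]/2 = [−93.4 + √(93.4² + 4×93.4×26.7)]/2 = 21.7 m/s
Subgeostrophic (V < V_g = 26.7 m/s), as expected around a low.

22 m/s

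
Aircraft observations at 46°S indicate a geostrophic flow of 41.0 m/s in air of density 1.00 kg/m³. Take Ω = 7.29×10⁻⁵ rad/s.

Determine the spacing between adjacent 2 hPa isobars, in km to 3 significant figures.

46.5 km

Coriolis parameter at 46°S:
f = 2Ω sin φ = 2 × 7.29×10⁻⁵ × sin 46° = 1.05×10⁻⁴ s⁻¹
Geostrophic balance rearranged: |∂P/∂n| = f ρ V_g
|∂P/∂n| = 1.05×10⁻⁴ × 1.00 × 41.0 = 4.30×10⁻³ Pa/m
Isobar spacing: Δn = ΔP/|∂P/∂n| = 200 Pa / 4.30×10⁻³ Pa/m = 46511 m ≈ 46.5 km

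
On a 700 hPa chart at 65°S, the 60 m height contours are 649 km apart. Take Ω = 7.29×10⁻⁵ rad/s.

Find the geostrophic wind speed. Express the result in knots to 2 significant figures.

Coriolis parameter at 65°S:
f = 2Ω sin φ = 2 × 7.29×10⁻⁵ × sin 65° = 1.32×10⁻⁴ s⁻¹
Height gradient: |∂Z/∂n| = 60 m / 649000 m = 9.24×10⁻⁵
On a pressure surface, geostrophic balance gives V_g = (g/f)|∂Z/∂n|:
V_g = 9.81 × 9.24×10⁻⁵ / 1.32×10⁻⁴ = 6.86 m/s
Converting: 6.86 m/s × 1.944 = 13 knots

13 knots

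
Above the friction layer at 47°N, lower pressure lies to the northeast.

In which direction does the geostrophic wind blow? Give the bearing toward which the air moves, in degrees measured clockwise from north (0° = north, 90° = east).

The pressure-gradient force points toward the northeast (bearing 045°).
Geostrophic balance: in the Northern Hemisphere the Coriolis force deflects motion to the right, so the geostrophic wind blows 90° to the right of the pressure-gradient force (low pressure on the left).
Rotating 045° by 90° clockwise gives 135° — the wind blows toward the southeast.

135°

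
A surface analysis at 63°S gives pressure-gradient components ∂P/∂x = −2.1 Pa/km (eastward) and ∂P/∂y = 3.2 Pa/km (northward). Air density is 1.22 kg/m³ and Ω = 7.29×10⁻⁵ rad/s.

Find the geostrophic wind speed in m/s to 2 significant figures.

24 m/s

Coriolis parameter at 63°S:
f = 2Ω sin φ = 2 × 7.29×10⁻⁵ × sin 63° = 1.30×10⁻⁴ s⁻¹
In the Southern Hemisphere f is negative: f = −1.30×10⁻⁴ s⁻¹.
Component geostrophic relations (x east, y north):
u_g = −(1/(fρ)) ∂P/∂y,  v_g = (1/(fρ)) ∂P/∂x
u_g = −(3.2×10⁻³)/(−1.30×10⁻⁴ × 1.22) = 20.2 m/s;  v_g = (−2.1×10⁻³)/(−1.30×10⁻⁴ × 1.22) = 13.3 m/s
|V_g| = √(u_g² + v_g²) = 24.2 m/s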